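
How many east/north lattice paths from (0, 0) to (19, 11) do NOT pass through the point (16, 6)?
Number of paths = 50448972

Total paths from (0, 0) to (19, 11): C(30, 19) = 54627300. Paths through (16, 6): (paths (0, 0) → (16, 6)) × (paths (16, 6) → (19, 11)) = C(22, 16) · C(8, 3) = 74613 · 56 = 4178328. Avoidance count = 54627300 − 4178328 = 50448972.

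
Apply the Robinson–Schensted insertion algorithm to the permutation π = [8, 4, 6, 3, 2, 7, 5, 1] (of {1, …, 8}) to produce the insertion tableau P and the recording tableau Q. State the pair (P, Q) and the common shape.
P = [1, 5, 7] / [2, 6] / [3] / [4] / [8];  Q = [1, 3, 6] / [2, 7] / [4] / [5] / [8];  common shape = (3, 2, 1, 1, 1)

Row-insert the values π_1, π_2, … into P one at a time, bumping the leftmost entry strictly greater than the inserted value down to the next row. The recording tableau Q records, in position (i, j), the step at which that cell was added to P.
  Insert 8 (step 1): P = [8];  Q = [1]
  Insert 4 (step 2): P = [4] / [8];  Q = [1] / [2]
  Insert 6 (step 3): P = [4, 6] / [8];  Q = [1, 3] / [2]
  Insert 3 (step 4): P = [3, 6] / [4] / [8];  Q = [1, 3] / [2] / [4]
  Insert 2 (step 5): P = [2, 6] / [3] / [4] / [8];  Q = [1, 3] / [2] / [4] / [5]
  Insert 7 (step 6): P = [2, 6, 7] / [3] / [4] / [8];  Q = [1, 3, 6] / [2] / [4] / [5]
  Insert 5 (step 7): P = [2, 5, 7] / [3, 6] / [4] / [8];  Q = [1, 3, 6] / [2, 7] / [4] / [5]
  Insert 1 (step 8): P = [1, 5, 7] / [2, 6] / [3] / [4] / [8];  Q = [1, 3, 6] / [2, 7] / [4] / [5] / [8]
Final shape: (3, 2, 1, 1, 1).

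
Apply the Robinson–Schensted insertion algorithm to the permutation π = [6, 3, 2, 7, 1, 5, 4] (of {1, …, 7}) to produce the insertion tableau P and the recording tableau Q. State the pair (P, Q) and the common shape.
P = [1, 4] / [2, 5] / [3, 7] / [6];  Q = [1, 4] / [2, 6] / [3, 7] / [5];  common shape = (2, 2, 2, 1)

Row-insert the values π_1, π_2, … into P one at a time, bumping the leftmost entry strictly greater than the inserted value down to the next row. The recording tableau Q records, in position (i, j), the step at which that cell was added to P.
  Insert 6 (step 1): P = [6];  Q = [1]
  Insert 3 (step 2): P = [3] / [6];  Q = [1] / [2]
  Insert 2 (step 3): P = [2] / [3] / [6];  Q = [1] / [2] / [3]
  Insert 7 (step 4): P = [2, 7] / [3] / [6];  Q = [1, 4] / [2] / [3]
  Insert 1 (step 5): P = [1, 7] / [2] / [3] / [6];  Q = [1, 4] / [2] / [3] / [5]
  Insert 5 (step 6): P = [1, 5] / [2, 7] / [3] / [6];  Q = [1, 4] / [2, 6] / [3] / [5]
  Insert 4 (step 7): P = [1, 4] / [2, 5] / [3, 7] / [6];  Q = [1, 4] / [2, 6] / [3, 7] / [5]
Final shape: (2, 2, 2, 1).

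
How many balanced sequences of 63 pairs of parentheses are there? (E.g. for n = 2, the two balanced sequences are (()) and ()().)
C_63 = 94295850558771979787935384946380125

These balanced parentheses are counted by the Catalan number C_n = (1/(n + 1)) · C(2n, n). For n = 63: C_63 = (1/64) · C(126, 63) = 6034934435761406706427864636568328000/64 = 94295850558771979787935384946380125.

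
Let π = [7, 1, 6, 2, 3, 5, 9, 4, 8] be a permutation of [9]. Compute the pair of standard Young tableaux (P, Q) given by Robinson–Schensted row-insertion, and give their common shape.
P = [1, 2, 3, 4, 8] / [5, 9] / [6] / [7];  Q = [1, 3, 5, 6, 7] / [2, 9] / [4] / [8];  common shape = (5, 2, 1, 1)

Row-insert the values π_1, π_2, … into P one at a time, bumping the leftmost entry strictly greater than the inserted value down to the next row. The recording tableau Q records, in position (i, j), the step at which that cell was added to P.
  Insert 7 (step 1): P = [7];  Q = [1]
  Insert 1 (step 2): P = [1] / [7];  Q = [1] / [2]
  Insert 6 (step 3): P = [1, 6] / [7];  Q = [1, 3] / [2]
  Insert 2 (step 4): P = [1, 2] / [6] / [7];  Q = [1, 3] / [2] / [4]
  Insert 3 (step 5): P = [1, 2, 3] / [6] / [7];  Q = [1, 3, 5] / [2] / [4]
  Insert 5 (step 6): P = [1, 2, 3, 5] / [6] / [7];  Q = [1, 3, 5, 6] / [2] / [4]
  Insert 9 (step 7): P = [1, 2, 3, 5, 9] / [6] / [7];  Q = [1, 3, 5, 6, 7] / [2] / [4]
  Insert 4 (step 8): P = [1, 2, 3, 4, 9] / [5] / [6] / [7];  Q = [1, 3, 5, 6, 7] / [2] / [4] / [8]
  Insert 8 (step 9): P = [1, 2, 3, 4, 8] / [5, 9] / [6] / [7];  Q = [1, 3, 5, 6, 7] / [2, 9] / [4] / [8]
Final shape: (5, 2, 1, 1).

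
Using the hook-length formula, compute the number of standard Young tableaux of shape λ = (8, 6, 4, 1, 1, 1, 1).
# SYT of shape (8, 6, 4, 1, 1, 1, 1) = 1309458150

Hook-length formula: f^λ = n! / Π hook(c), product over all cells c of the Young diagram. For λ = (8, 6, 4, 1, 1, 1, 1), n = 22 boxes. Hook lengths by row (left-to-right, top-to-bottom): [14, 9, 8, 7, 5, 4, 2, 1]; [11, 6, 5, 4, 2, 1]; [8, 3, 2, 1]; [4]; [3]; [2]; [1]. Product of hooks = 858370867200. So f^λ = 22! / 858370867200 = 1124000727777607680000 / 858370867200 = 1309458150.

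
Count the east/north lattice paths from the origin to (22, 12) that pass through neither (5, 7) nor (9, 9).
Number of paths = 506923112

Inclusion–exclusion. Total paths: C(34, 22) = 548354040. Through P₁: C(12, 5)·C(22, 17) = 20856528. Through P₂: C(18, 9)·C(16, 13) = 27227200. Since P₁ is strictly southwest of P₂, a monotone path through both must visit P₁ then P₂; paths through both = C(12, 5)·C(6, 4)·C(16, 13) = 6652800. Avoid both = 548354040 − 20856528 − 27227200 + 6652800 = 506923112.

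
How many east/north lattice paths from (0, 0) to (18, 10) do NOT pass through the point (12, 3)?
Number of paths = 12342330

Total paths from (0, 0) to (18, 10): C(28, 18) = 13123110. Paths through (12, 3): (paths (0, 0) → (12, 3)) × (paths (12, 3) → (18, 10)) = C(15, 12) · C(13, 6) = 455 · 1716 = 780780. Avoidance count = 13123110 − 780780 = 12342330.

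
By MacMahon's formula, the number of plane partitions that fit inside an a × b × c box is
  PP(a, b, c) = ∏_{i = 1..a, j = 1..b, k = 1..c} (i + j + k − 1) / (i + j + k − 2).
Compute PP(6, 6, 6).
PP(6, 6, 6) = 1478619421136

Evaluate the triple product over i = 1..6, j = 1..6, k = 1..6. The factors are (2/1) · (3/2) · (4/3) · (5/4) · (6/5) · (7/6) · (3/2) · (4/3) · … (216 factors total). The numerators and denominators telescope so the product is an integer; carrying out the multiplication exactly gives PP(6, 6, 6) = 1478619421136.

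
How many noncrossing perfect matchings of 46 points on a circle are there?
C_23 = 343059613650

These noncrossing handshakes are counted by the Catalan number C_n = (1/(n + 1)) · C(2n, n). For n = 23: C_23 = (1/24) · C(46, 23) = 8233430727600/24 = 343059613650.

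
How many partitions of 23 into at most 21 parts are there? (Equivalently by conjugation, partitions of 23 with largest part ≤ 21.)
p(23, parts ≤ 21) = 1253

Use the recurrence p(n, m) = p(n, m−1) + p(n−m, m): either the largest part is < m (count p(n, m−1)) or the largest part is exactly m (remove one copy of m, count p(n−m, m)). With p(0, ·) = 1 this gives p(23, parts ≤ 21) = 1253. (By conjugating Young diagrams, this also counts partitions of 23 into at most 21 parts.)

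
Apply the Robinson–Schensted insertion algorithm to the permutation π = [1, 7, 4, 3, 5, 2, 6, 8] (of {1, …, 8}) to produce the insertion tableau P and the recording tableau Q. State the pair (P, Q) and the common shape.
P = [1, 2, 5, 6, 8] / [3] / [4] / [7];  Q = [1, 2, 5, 7, 8] / [3] / [4] / [6];  common shape = (5, 1, 1, 1)

Row-insert the values π_1, π_2, … into P one at a time, bumping the leftmost entry strictly greater than the inserted value down to the next row. The recording tableau Q records, in position (i, j), the step at which that cell was added to P.
  Insert 1 (step 1): P = [1];  Q = [1]
  Insert 7 (step 2): P = [1, 7];  Q = [1, 2]
  Insert 4 (step 3): P = [1, 4] / [7];  Q = [1, 2] / [3]
  Insert 3 (step 4): P = [1, 3] / [4] / [7];  Q = [1, 2] / [3] / [4]
  Insert 5 (step 5): P = [1, 3, 5] / [4] / [7];  Q = [1, 2, 5] / [3] / [4]
  Insert 2 (step 6): P = [1, 2, 5] / [3] / [4] / [7];  Q = [1, 2, 5] / [3] / [4] / [6]
  Insert 6 (step 7): P = [1, 2, 5, 6] / [3] / [4] / [7];  Q = [1, 2, 5, 7] / [3] / [4] / [6]
  Insert 8 (step 8): P = [1, 2, 5, 6, 8] / [3] / [4] / [7];  Q = [1, 2, 5, 7, 8] / [3] / [4] / [6]
Final shape: (5, 1, 1, 1).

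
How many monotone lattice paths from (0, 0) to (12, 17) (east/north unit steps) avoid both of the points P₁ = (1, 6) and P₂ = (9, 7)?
Number of paths = 43704089

Inclusion–exclusion. Total paths: C(29, 12) = 51895935. Through P₁: C(7, 1)·C(22, 11) = 4938024. Through P₂: C(16, 9)·C(13, 3) = 3271840. Since P₁ is strictly southwest of P₂, a monotone path through both must visit P₁ then P₂; paths through both = C(7, 1)·C(9, 8)·C(13, 3) = 18018. Avoid both = 51895935 − 4938024 − 3271840 + 18018 = 43704089.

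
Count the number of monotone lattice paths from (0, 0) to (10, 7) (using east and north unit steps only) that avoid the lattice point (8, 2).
Number of paths = 18503

Total paths from (0, 0) to (10, 7): C(17, 10) = 19448. Paths through (8, 2): (paths (0, 0) → (8, 2)) × (paths (8, 2) → (10, 7)) = C(10, 8) · C(7, 2) = 45 · 21 = 945. Avoidance count = 19448 − 945 = 18503.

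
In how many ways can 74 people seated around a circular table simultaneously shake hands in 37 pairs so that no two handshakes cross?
C_37 = 45950804324621742364

These noncrossing handshakes are counted by the Catalan number C_n = (1/(n + 1)) · C(2n, n). For n = 37: C_37 = (1/38) · C(74, 37) = 1746130564335626209832/38 = 45950804324621742364.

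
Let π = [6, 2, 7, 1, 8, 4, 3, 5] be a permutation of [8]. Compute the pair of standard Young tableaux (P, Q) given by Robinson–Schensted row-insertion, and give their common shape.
P = [1, 3, 5] / [2, 4, 8] / [6, 7];  Q = [1, 3, 5] / [2, 6, 8] / [4, 7];  common shape = (3, 3, 2)

Row-insert the values π_1, π_2, … into P one at a time, bumping the leftmost entry strictly greater than the inserted value down to the next row. The recording tableau Q records, in position (i, j), the step at which that cell was added to P.
  Insert 6 (step 1): P = [6];  Q = [1]
  Insert 2 (step 2): P = [2] / [6];  Q = [1] / [2]
  Insert 7 (step 3): P = [2, 7] / [6];  Q = [1, 3] / [2]
  Insert 1 (step 4): P = [1, 7] / [2] / [6];  Q = [1, 3] / [2] / [4]
  Insert 8 (step 5): P = [1, 7, 8] / [2] / [6];  Q = [1, 3, 5] / [2] / [4]
  Insert 4 (step 6): P = [1, 4, 8] / [2, 7] / [6];  Q = [1, 3, 5] / [2, 6] / [4]
  Insert 3 (step 7): P = [1, 3, 8] / [2, 4] / [6, 7];  Q = [1, 3, 5] / [2, 6] / [4, 7]
  Insert 5 (step 8): P = [1, 3, 5] / [2, 4, 8] / [6, 7];  Q = [1, 3, 5] / [2, 6, 8] / [4, 7]
Final shape: (3, 3, 2).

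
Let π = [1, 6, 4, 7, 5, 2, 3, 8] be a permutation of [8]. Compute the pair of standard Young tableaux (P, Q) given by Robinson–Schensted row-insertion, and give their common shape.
P = [1, 2, 3, 8] / [4, 5] / [6, 7];  Q = [1, 2, 4, 8] / [3, 5] / [6, 7];  common shape = (4, 2, 2)

Row-insert the values π_1, π_2, … into P one at a time, bumping the leftmost entry strictly greater than the inserted value down to the next row. The recording tableau Q records, in position (i, j), the step at which that cell was added to P.
  Insert 1 (step 1): P = [1];  Q = [1]
  Insert 6 (step 2): P = [1, 6];  Q = [1, 2]
  Insert 4 (step 3): P = [1, 4] / [6];  Q = [1, 2] / [3]
  Insert 7 (step 4): P = [1, 4, 7] / [6];  Q = [1, 2, 4] / [3]
  Insert 5 (step 5): P = [1, 4, 5] / [6, 7];  Q = [1, 2, 4] / [3, 5]
  Insert 2 (step 6): P = [1, 2, 5] / [4, 7] / [6];  Q = [1, 2, 4] / [3, 5] / [6]
  Insert 3 (step 7): P = [1, 2, 3] / [4, 5] / [6, 7];  Q = [1, 2, 4] / [3, 5] / [6, 7]
  Insert 8 (step 8): P = [1, 2, 3, 8] / [4, 5] / [6, 7];  Q = [1, 2, 4, 8] / [3, 5] / [6, 7]
Final shape: (4, 2, 2).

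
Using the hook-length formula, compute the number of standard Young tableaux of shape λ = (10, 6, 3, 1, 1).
# SYT of shape (10, 6, 3, 1, 1) = 126977760

Hook-length formula: f^λ = n! / Π hook(c), product over all cells c of the Young diagram. For λ = (10, 6, 3, 1, 1), n = 21 boxes. Hook lengths by row (left-to-right, top-to-bottom): [14, 11, 10, 8, 7, 6, 4, 3, 2, 1]; [9, 6, 5, 3, 2, 1]; [5, 2, 1]; [2]; [1]. Product of hooks = 402361344000. So f^λ = 21! / 402361344000 = 51090942171709440000 / 402361344000 = 126977760.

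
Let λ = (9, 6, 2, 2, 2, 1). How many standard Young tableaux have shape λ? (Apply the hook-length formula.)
# SYT of shape (9, 6, 2, 2, 2, 1) = 960269310

Hook-length formula: f^λ = n! / Π hook(c), product over all cells c of the Young diagram. For λ = (9, 6, 2, 2, 2, 1), n = 22 boxes. Hook lengths by row (left-to-right, top-to-bottom): [14, 12, 8, 7, 6, 5, 3, 2, 1]; [10, 8, 4, 3, 2, 1]; [5, 3]; [4, 2]; [3, 1]; [1]. Product of hooks = 1170505728000. So f^λ = 22! / 1170505728000 = 1124000727777607680000 / 1170505728000 = 960269310.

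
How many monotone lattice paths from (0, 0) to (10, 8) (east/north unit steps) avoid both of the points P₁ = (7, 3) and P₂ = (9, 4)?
Number of paths = 35263

Inclusion–exclusion. Total paths: C(18, 10) = 43758. Through P₁: C(10, 7)·C(8, 3) = 6720. Through P₂: C(13, 9)·C(5, 1) = 3575. Since P₁ is strictly southwest of P₂, a monotone path through both must visit P₁ then P₂; paths through both = C(10, 7)·C(3, 2)·C(5, 1) = 1800. Avoid both = 43758 − 6720 − 3575 + 1800 = 35263.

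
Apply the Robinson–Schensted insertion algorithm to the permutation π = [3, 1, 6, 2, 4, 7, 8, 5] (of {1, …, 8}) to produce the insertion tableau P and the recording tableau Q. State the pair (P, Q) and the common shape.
P = [1, 2, 4, 5, 8] / [3, 6, 7];  Q = [1, 3, 5, 6, 7] / [2, 4, 8];  common shape = (5, 3)

Row-insert the values π_1, π_2, … into P one at a time, bumping the leftmost entry strictly greater than the inserted value down to the next row. The recording tableau Q records, in position (i, j), the step at which that cell was added to P.
  Insert 3 (step 1): P = [3];  Q = [1]
  Insert 1 (step 2): P = [1] / [3];  Q = [1] / [2]
  Insert 6 (step 3): P = [1, 6] / [3];  Q = [1, 3] / [2]
  Insert 2 (step 4): P = [1, 2] / [3, 6];  Q = [1, 3] / [2, 4]
  Insert 4 (step 5): P = [1, 2, 4] / [3, 6];  Q = [1, 3, 5] / [2, 4]
  Insert 7 (step 6): P = [1, 2, 4, 7] / [3, 6];  Q = [1, 3, 5, 6] / [2, 4]
  Insert 8 (step 7): P = [1, 2, 4, 7, 8] / [3, 6];  Q = [1, 3, 5, 6, 7] / [2, 4]
  Insert 5 (step 8): P = [1, 2, 4, 5, 8] / [3, 6, 7];  Q = [1, 3, 5, 6, 7] / [2, 4, 8]
Final shape: (5, 3).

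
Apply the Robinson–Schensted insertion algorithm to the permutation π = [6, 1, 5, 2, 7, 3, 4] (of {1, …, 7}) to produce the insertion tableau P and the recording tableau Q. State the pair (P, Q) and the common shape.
P = [1, 2, 3, 4] / [5, 7] / [6];  Q = [1, 3, 5, 7] / [2, 6] / [4];  common shape = (4, 2, 1)

Row-insert the values π_1, π_2, … into P one at a time, bumping the leftmost entry strictly greater than the inserted value down to the next row. The recording tableau Q records, in position (i, j), the step at which that cell was added to P.
  Insert 6 (step 1): P = [6];  Q = [1]
  Insert 1 (step 2): P = [1] / [6];  Q = [1] / [2]
  Insert 5 (step 3): P = [1, 5] / [6];  Q = [1, 3] / [2]
  Insert 2 (step 4): P = [1, 2] / [5] / [6];  Q = [1, 3] / [2] / [4]
  Insert 7 (step 5): P = [1, 2, 7] / [5] / [6];  Q = [1, 3, 5] / [2] / [4]
  Insert 3 (step 6): P = [1, 2, 3] / [5, 7] / [6];  Q = [1, 3, 5] / [2, 6] / [4]
  Insert 4 (step 7): P = [1, 2, 3, 4] / [5, 7] / [6];  Q = [1, 3, 5, 7] / [2, 6] / [4]
Final shape: (4, 2, 1).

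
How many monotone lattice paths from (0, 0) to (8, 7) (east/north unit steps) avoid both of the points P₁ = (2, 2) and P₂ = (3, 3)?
Number of paths = 2655

Inclusion–exclusion. Total paths: C(15, 8) = 6435. Through P₁: C(4, 2)·C(11, 6) = 2772. Through P₂: C(6, 3)·C(9, 5) = 2520. Since P₁ is strictly southwest of P₂, a monotone path through both must visit P₁ then P₂; paths through both = C(4, 2)·C(2, 1)·C(9, 5) = 1512. Avoid both = 6435 − 2772 − 2520 + 1512 = 2655.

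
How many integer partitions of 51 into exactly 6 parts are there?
p(51, 6 parts) = 5942

Partitions of n into exactly k parts are in bijection with partitions of n − k into at most k parts (subtract 1 from each part). So p(51, exactly 6) = p(45, parts ≤ 6). Computing via the recurrence p(m, j) = p(m, j−1) + p(m−j, j) gives 5942.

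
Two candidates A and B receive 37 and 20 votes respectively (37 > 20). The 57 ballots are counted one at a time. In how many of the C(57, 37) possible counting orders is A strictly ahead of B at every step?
Strict-lead orderings = 360957582615630

Total orderings of the 57 votes with 37 for A: C(57, 37) = 1210269541711230. By the Bertrand ballot formula (Cycle Lemma / reflection principle), the number of orderings in which A is strictly ahead of B throughout is (p − q)/(p + q) · C(p + q, p) = (37 − 20)/(37 + 20) · 1210269541711230 = 360957582615630.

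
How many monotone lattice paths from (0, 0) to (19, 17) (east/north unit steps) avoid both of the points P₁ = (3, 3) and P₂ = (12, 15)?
Number of paths = 5274853740

Inclusion–exclusion. Total paths: C(36, 19) = 8597496600. Through P₁: C(6, 3)·C(30, 16) = 2908453500. Through P₂: C(27, 12)·C(9, 7) = 625818960. Since P₁ is strictly southwest of P₂, a monotone path through both must visit P₁ then P₂; paths through both = C(6, 3)·C(21, 9)·C(9, 7) = 211629600. Avoid both = 8597496600 − 2908453500 − 625818960 + 211629600 = 5274853740.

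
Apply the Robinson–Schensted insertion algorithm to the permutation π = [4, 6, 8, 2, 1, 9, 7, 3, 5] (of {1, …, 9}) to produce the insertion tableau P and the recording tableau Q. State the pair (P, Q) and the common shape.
P = [1, 3, 5, 9] / [2, 6, 7] / [4, 8];  Q = [1, 2, 3, 6] / [4, 7, 9] / [5, 8];  common shape = (4, 3, 2)

Row-insert the values π_1, π_2, … into P one at a time, bumping the leftmost entry strictly greater than the inserted value down to the next row. The recording tableau Q records, in position (i, j), the step at which that cell was added to P.
  Insert 4 (step 1): P = [4];  Q = [1]
  Insert 6 (step 2): P = [4, 6];  Q = [1, 2]
  Insert 8 (step 3): P = [4, 6, 8];  Q = [1, 2, 3]
  Insert 2 (step 4): P = [2, 6, 8] / [4];  Q = [1, 2, 3] / [4]
  Insert 1 (step 5): P = [1, 6, 8] / [2] / [4];  Q = [1, 2, 3] / [4] / [5]
  Insert 9 (step 6): P = [1, 6, 8, 9] / [2] / [4];  Q = [1, 2, 3, 6] / [4] / [5]
  Insert 7 (step 7): P = [1, 6, 7, 9] / [2, 8] / [4];  Q = [1, 2, 3, 6] / [4, 7] / [5]
  Insert 3 (step 8): P = [1, 3, 7, 9] / [2, 6] / [4, 8];  Q = [1, 2, 3, 6] / [4, 7] / [5, 8]
  Insert 5 (step 9): P = [1, 3, 5, 9] / [2, 6, 7] / [4, 8];  Q = [1, 2, 3, 6] / [4, 7, 9] / [5, 8]
Final shape: (4, 3, 2).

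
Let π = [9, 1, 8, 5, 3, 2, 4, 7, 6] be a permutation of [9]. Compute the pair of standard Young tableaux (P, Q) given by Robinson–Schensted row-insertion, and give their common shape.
P = [1, 2, 4, 6] / [3, 7] / [5] / [8] / [9];  Q = [1, 3, 7, 8] / [2, 9] / [4] / [5] / [6];  common shape = (4, 2, 1, 1, 1)

Row-insert the values π_1, π_2, … into P one at a time, bumping the leftmost entry strictly greater than the inserted value down to the next row. The recording tableau Q records, in position (i, j), the step at which that cell was added to P.
  Insert 9 (step 1): P = [9];  Q = [1]
  Insert 1 (step 2): P = [1] / [9];  Q = [1] / [2]
  Insert 8 (step 3): P = [1, 8] / [9];  Q = [1, 3] / [2]
  Insert 5 (step 4): P = [1, 5] / [8] / [9];  Q = [1, 3] / [2] / [4]
  Insert 3 (step 5): P = [1, 3] / [5] / [8] / [9];  Q = [1, 3] / [2] / [4] / [5]
  Insert 2 (step 6): P = [1, 2] / [3] / [5] / [8] / [9];  Q = [1, 3] / [2] / [4] / [5] / [6]
  Insert 4 (step 7): P = [1, 2, 4] / [3] / [5] / [8] / [9];  Q = [1, 3, 7] / [2] / [4] / [5] / [6]
  Insert 7 (step 8): P = [1, 2, 4, 7] / [3] / [5] / [8] / [9];  Q = [1, 3, 7, 8] / [2] / [4] / [5] / [6]
  Insert 6 (step 9): P = [1, 2, 4, 6] / [3, 7] / [5] / [8] / [9];  Q = [1, 3, 7, 8] / [2, 9] / [4] / [5] / [6]
Final shape: (4, 2, 1, 1, 1).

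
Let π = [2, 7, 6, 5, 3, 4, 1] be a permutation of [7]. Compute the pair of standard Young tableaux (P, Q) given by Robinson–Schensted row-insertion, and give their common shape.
P = [1, 3, 4] / [2] / [5] / [6] / [7];  Q = [1, 2, 6] / [3] / [4] / [5] / [7];  common shape = (3, 1, 1, 1, 1)

Row-insert the values π_1, π_2, … into P one at a time, bumping the leftmost entry strictly greater than the inserted value down to the next row. The recording tableau Q records, in position (i, j), the step at which that cell was added to P.
  Insert 2 (step 1): P = [2];  Q = [1]
  Insert 7 (step 2): P = [2, 7];  Q = [1, 2]
  Insert 6 (step 3): P = [2, 6] / [7];  Q = [1, 2] / [3]
  Insert 5 (step 4): P = [2, 5] / [6] / [7];  Q = [1, 2] / [3] / [4]
  Insert 3 (step 5): P = [2, 3] / [5] / [6] / [7];  Q = [1, 2] / [3] / [4] / [5]
  Insert 4 (step 6): P = [2, 3, 4] / [5] / [6] / [7];  Q = [1, 2, 6] / [3] / [4] / [5]
  Insert 1 (step 7): P = [1, 3, 4] / [2] / [5] / [6] / [7];  Q = [1, 2, 6] / [3] / [4] / [5] / [7]
Final shape: (3, 1, 1, 1, 1).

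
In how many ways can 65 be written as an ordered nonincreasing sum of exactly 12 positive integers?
p(65, 12 parts) = 143948

Partitions of n into exactly k parts are in bijection with partitions of n − k into at most k parts (subtract 1 from each part). So p(65, exactly 12) = p(53, parts ≤ 12). Computing via the recurrence p(m, j) = p(m, j−1) + p(m−j, j) gives 143948.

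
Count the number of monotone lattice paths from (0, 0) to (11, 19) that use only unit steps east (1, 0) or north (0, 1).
Number of paths = 54627300

A monotone lattice path from (0, 0) to (11, 19) consists of 11 east steps and 19 north steps in some order, so it is determined by which 11 of the 30 steps are east. The count is C(30, 11) = 54627300.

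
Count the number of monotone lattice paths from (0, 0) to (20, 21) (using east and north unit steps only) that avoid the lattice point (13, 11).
Number of paths = 220583928708

Total paths from (0, 0) to (20, 21): C(41, 20) = 269128937220. Paths through (13, 11): (paths (0, 0) → (13, 11)) × (paths (13, 11) → (20, 21)) = C(24, 13) · C(17, 7) = 2496144 · 19448 = 48545008512. Avoidance count = 269128937220 − 48545008512 = 220583928708.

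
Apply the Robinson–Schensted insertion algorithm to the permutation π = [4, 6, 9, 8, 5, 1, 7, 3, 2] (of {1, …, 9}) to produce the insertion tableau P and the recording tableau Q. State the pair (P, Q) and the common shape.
P = [1, 2, 7] / [3, 5] / [4, 8] / [6] / [9];  Q = [1, 2, 3] / [4, 7] / [5, 8] / [6] / [9];  common shape = (3, 2, 2, 1, 1)

Row-insert the values π_1, π_2, … into P one at a time, bumping the leftmost entry strictly greater than the inserted value down to the next row. The recording tableau Q records, in position (i, j), the step at which that cell was added to P.
  Insert 4 (step 1): P = [4];  Q = [1]
  Insert 6 (step 2): P = [4, 6];  Q = [1, 2]
  Insert 9 (step 3): P = [4, 6, 9];  Q = [1, 2, 3]
  Insert 8 (step 4): P = [4, 6, 8] / [9];  Q = [1, 2, 3] / [4]
  Insert 5 (step 5): P = [4, 5, 8] / [6] / [9];  Q = [1, 2, 3] / [4] / [5]
  Insert 1 (step 6): P = [1, 5, 8] / [4] / [6] / [9];  Q = [1, 2, 3] / [4] / [5] / [6]
  Insert 7 (step 7): P = [1, 5, 7] / [4, 8] / [6] / [9];  Q = [1, 2, 3] / [4, 7] / [5] / [6]
  Insert 3 (step 8): P = [1, 3, 7] / [4, 5] / [6, 8] / [9];  Q = [1, 2, 3] / [4, 7] / [5, 8] / [6]
  Insert 2 (step 9): P = [1, 2, 7] / [3, 5] / [4, 8] / [6] / [9];  Q = [1, 2, 3] / [4, 7] / [5, 8] / [6] / [9]
Final shape: (3, 2, 2, 1, 1).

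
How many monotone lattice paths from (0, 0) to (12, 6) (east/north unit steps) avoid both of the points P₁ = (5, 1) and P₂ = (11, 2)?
Number of paths = 13632

Inclusion–exclusion. Total paths: C(18, 12) = 18564. Through P₁: C(6, 5)·C(12, 7) = 4752. Through P₂: C(13, 11)·C(5, 1) = 390. Since P₁ is strictly southwest of P₂, a monotone path through both must visit P₁ then P₂; paths through both = C(6, 5)·C(7, 6)·C(5, 1) = 210. Avoid both = 18564 − 4752 − 390 + 210 = 13632.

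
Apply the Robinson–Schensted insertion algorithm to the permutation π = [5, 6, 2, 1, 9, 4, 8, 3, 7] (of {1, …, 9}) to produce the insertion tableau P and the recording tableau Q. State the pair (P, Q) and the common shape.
P = [1, 3, 7] / [2, 4, 8] / [5, 6, 9];  Q = [1, 2, 5] / [3, 6, 7] / [4, 8, 9];  common shape = (3, 3, 3)

Row-insert the values π_1, π_2, … into P one at a time, bumping the leftmost entry strictly greater than the inserted value down to the next row. The recording tableau Q records, in position (i, j), the step at which that cell was added to P.
  Insert 5 (step 1): P = [5];  Q = [1]
  Insert 6 (step 2): P = [5, 6];  Q = [1, 2]
  Insert 2 (step 3): P = [2, 6] / [5];  Q = [1, 2] / [3]
  Insert 1 (step 4): P = [1, 6] / [2] / [5];  Q = [1, 2] / [3] / [4]
  Insert 9 (step 5): P = [1, 6, 9] / [2] / [5];  Q = [1, 2, 5] / [3] / [4]
  Insert 4 (step 6): P = [1, 4, 9] / [2, 6] / [5];  Q = [1, 2, 5] / [3, 6] / [4]
  Insert 8 (step 7): P = [1, 4, 8] / [2, 6, 9] / [5];  Q = [1, 2, 5] / [3, 6, 7] / [4]
  Insert 3 (step 8): P = [1, 3, 8] / [2, 4, 9] / [5, 6];  Q = [1, 2, 5] / [3, 6, 7] / [4, 8]
  Insert 7 (step 9): P = [1, 3, 7] / [2, 4, 8] / [5, 6, 9];  Q = [1, 2, 5] / [3, 6, 7] / [4, 8, 9]
Final shape: (3, 3, 3).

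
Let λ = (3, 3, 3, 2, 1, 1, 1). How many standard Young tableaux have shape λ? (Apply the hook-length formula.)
# SYT of shape (3, 3, 3, 2, 1, 1, 1) = 16016

Hook-length formula: f^λ = n! / Π hook(c), product over all cells c of the Young diagram. For λ = (3, 3, 3, 2, 1, 1, 1), n = 14 boxes. Hook lengths by row (left-to-right, top-to-bottom): [9, 5, 3]; [8, 4, 2]; [7, 3, 1]; [5, 1]; [3]; [2]; [1]. Product of hooks = 5443200. So f^λ = 14! / 5443200 = 87178291200 / 5443200 = 16016.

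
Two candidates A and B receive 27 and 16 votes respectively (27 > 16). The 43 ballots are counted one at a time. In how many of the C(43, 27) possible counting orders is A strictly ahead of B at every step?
Strict-lead orderings = 67837293986

Total orderings of the 43 votes with 27 for A: C(43, 27) = 265182149218. By the Bertrand ballot formula (Cycle Lemma / reflection principle), the number of orderings in which A is strictly ahead of B throughout is (p − q)/(p + q) · C(p + q, p) = (27 − 16)/(27 + 16) · 265182149218 = 67837293986.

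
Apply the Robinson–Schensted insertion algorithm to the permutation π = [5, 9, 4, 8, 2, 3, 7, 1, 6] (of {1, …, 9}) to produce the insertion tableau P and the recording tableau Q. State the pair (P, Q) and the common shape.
P = [1, 3, 6] / [2, 7] / [4, 8] / [5, 9];  Q = [1, 2, 7] / [3, 4] / [5, 6] / [8, 9];  common shape = (3, 2, 2, 2)

Row-insert the values π_1, π_2, … into P one at a time, bumping the leftmost entry strictly greater than the inserted value down to the next row. The recording tableau Q records, in position (i, j), the step at which that cell was added to P.
  Insert 5 (step 1): P = [5];  Q = [1]
  Insert 9 (step 2): P = [5, 9];  Q = [1, 2]
  Insert 4 (step 3): P = [4, 9] / [5];  Q = [1, 2] / [3]
  Insert 8 (step 4): P = [4, 8] / [5, 9];  Q = [1, 2] / [3, 4]
  Insert 2 (step 5): P = [2, 8] / [4, 9] / [5];  Q = [1, 2] / [3, 4] / [5]
  Insert 3 (step 6): P = [2, 3] / [4, 8] / [5, 9];  Q = [1, 2] / [3, 4] / [5, 6]
  Insert 7 (step 7): P = [2, 3, 7] / [4, 8] / [5, 9];  Q = [1, 2, 7] / [3, 4] / [5, 6]
  Insert 1 (step 8): P = [1, 3, 7] / [2, 8] / [4, 9] / [5];  Q = [1, 2, 7] / [3, 4] / [5, 6] / [8]
  Insert 6 (step 9): P = [1, 3, 6] / [2, 7] / [4, 8] / [5, 9];  Q = [1, 2, 7] / [3, 4] / [5, 6] / [8, 9]
Final shape: (3, 2, 2, 2).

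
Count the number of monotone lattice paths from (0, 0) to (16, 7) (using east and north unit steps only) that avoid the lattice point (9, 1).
Number of paths = 227997

Total paths from (0, 0) to (16, 7): C(23, 16) = 245157. Paths through (9, 1): (paths (0, 0) → (9, 1)) × (paths (9, 1) → (16, 7)) = C(10, 9) · C(13, 7) = 10 · 1716 = 17160. Avoidance count = 245157 − 17160 = 227997.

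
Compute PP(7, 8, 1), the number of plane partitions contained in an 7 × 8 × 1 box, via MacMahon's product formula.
PP(7, 8, 1) = 6435

Evaluate the triple product over i = 1..7, j = 1..8, k = 1..1. The factors are (2/1) · (3/2) · (4/3) · (5/4) · (6/5) · (7/6) · (8/7) · (9/8) · … (56 factors total). The numerators and denominators telescope so the product is an integer; carrying out the multiplication exactly gives PP(7, 8, 1) = 6435.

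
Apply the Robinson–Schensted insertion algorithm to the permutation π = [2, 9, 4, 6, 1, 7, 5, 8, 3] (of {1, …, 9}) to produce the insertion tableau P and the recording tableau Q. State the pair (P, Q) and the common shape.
P = [1, 3, 5, 7, 8] / [2, 4] / [6] / [9];  Q = [1, 2, 4, 6, 8] / [3, 7] / [5] / [9];  common shape = (5, 2, 1, 1)

Row-insert the values π_1, π_2, … into P one at a time, bumping the leftmost entry strictly greater than the inserted value down to the next row. The recording tableau Q records, in position (i, j), the step at which that cell was added to P.
  Insert 2 (step 1): P = [2];  Q = [1]
  Insert 9 (step 2): P = [2, 9];  Q = [1, 2]
  Insert 4 (step 3): P = [2, 4] / [9];  Q = [1, 2] / [3]
  Insert 6 (step 4): P = [2, 4, 6] / [9];  Q = [1, 2, 4] / [3]
  Insert 1 (step 5): P = [1, 4, 6] / [2] / [9];  Q = [1, 2, 4] / [3] / [5]
  Insert 7 (step 6): P = [1, 4, 6, 7] / [2] / [9];  Q = [1, 2, 4, 6] / [3] / [5]
  Insert 5 (step 7): P = [1, 4, 5, 7] / [2, 6] / [9];  Q = [1, 2, 4, 6] / [3, 7] / [5]
  Insert 8 (step 8): P = [1, 4, 5, 7, 8] / [2, 6] / [9];  Q = [1, 2, 4, 6, 8] / [3, 7] / [5]
  Insert 3 (step 9): P = [1, 3, 5, 7, 8] / [2, 4] / [6] / [9];  Q = [1, 2, 4, 6, 8] / [3, 7] / [5] / [9]
Final shape: (5, 2, 1, 1).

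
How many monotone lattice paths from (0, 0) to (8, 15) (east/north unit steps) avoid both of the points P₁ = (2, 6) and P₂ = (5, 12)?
Number of paths = 273454

Inclusion–exclusion. Total paths: C(23, 8) = 490314. Through P₁: C(8, 2)·C(15, 6) = 140140. Through P₂: C(17, 5)·C(6, 3) = 123760. Since P₁ is strictly southwest of P₂, a monotone path through both must visit P₁ then P₂; paths through both = C(8, 2)·C(9, 3)·C(6, 3) = 47040. Avoid both = 490314 − 140140 − 123760 + 47040 = 273454.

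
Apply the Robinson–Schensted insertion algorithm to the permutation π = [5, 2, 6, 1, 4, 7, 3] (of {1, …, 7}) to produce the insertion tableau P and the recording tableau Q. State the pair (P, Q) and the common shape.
P = [1, 3, 7] / [2, 4] / [5, 6];  Q = [1, 3, 6] / [2, 5] / [4, 7];  common shape = (3, 2, 2)

Row-insert the values π_1, π_2, … into P one at a time, bumping the leftmost entry strictly greater than the inserted value down to the next row. The recording tableau Q records, in position (i, j), the step at which that cell was added to P.
  Insert 5 (step 1): P = [5];  Q = [1]
  Insert 2 (step 2): P = [2] / [5];  Q = [1] / [2]
  Insert 6 (step 3): P = [2, 6] / [5];  Q = [1, 3] / [2]
  Insert 1 (step 4): P = [1, 6] / [2] / [5];  Q = [1, 3] / [2] / [4]
  Insert 4 (step 5): P = [1, 4] / [2, 6] / [5];  Q = [1, 3] / [2, 5] / [4]
  Insert 7 (step 6): P = [1, 4, 7] / [2, 6] / [5];  Q = [1, 3, 6] / [2, 5] / [4]
  Insert 3 (step 7): P = [1, 3, 7] / [2, 4] / [5, 6];  Q = [1, 3, 6] / [2, 5] / [4, 7]
Final shape: (3, 2, 2).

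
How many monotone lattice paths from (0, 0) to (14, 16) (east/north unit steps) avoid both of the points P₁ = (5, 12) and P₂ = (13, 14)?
Number of paths = 81658735

Inclusion–exclusion. Total paths: C(30, 14) = 145422675. Through P₁: C(17, 5)·C(13, 9) = 4424420. Through P₂: C(27, 13)·C(3, 1) = 60174900. Since P₁ is strictly southwest of P₂, a monotone path through both must visit P₁ then P₂; paths through both = C(17, 5)·C(10, 8)·C(3, 1) = 835380. Avoid both = 145422675 − 4424420 − 60174900 + 835380 = 81658735.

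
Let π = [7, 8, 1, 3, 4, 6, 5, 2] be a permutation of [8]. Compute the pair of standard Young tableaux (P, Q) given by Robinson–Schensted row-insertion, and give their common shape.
P = [1, 2, 4, 5] / [3, 8] / [6] / [7];  Q = [1, 2, 5, 6] / [3, 4] / [7] / [8];  common shape = (4, 2, 1, 1)

Row-insert the values π_1, π_2, … into P one at a time, bumping the leftmost entry strictly greater than the inserted value down to the next row. The recording tableau Q records, in position (i, j), the step at which that cell was added to P.
  Insert 7 (step 1): P = [7];  Q = [1]
  Insert 8 (step 2): P = [7, 8];  Q = [1, 2]
  Insert 1 (step 3): P = [1, 8] / [7];  Q = [1, 2] / [3]
  Insert 3 (step 4): P = [1, 3] / [7, 8];  Q = [1, 2] / [3, 4]
  Insert 4 (step 5): P = [1, 3, 4] / [7, 8];  Q = [1, 2, 5] / [3, 4]
  Insert 6 (step 6): P = [1, 3, 4, 6] / [7, 8];  Q = [1, 2, 5, 6] / [3, 4]
  Insert 5 (step 7): P = [1, 3, 4, 5] / [6, 8] / [7];  Q = [1, 2, 5, 6] / [3, 4] / [7]
  Insert 2 (step 8): P = [1, 2, 4, 5] / [3, 8] / [6] / [7];  Q = [1, 2, 5, 6] / [3, 4] / [7] / [8]
Final shape: (4, 2, 1, 1).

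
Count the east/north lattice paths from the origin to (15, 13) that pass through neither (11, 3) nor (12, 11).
Number of paths = 23589776

Inclusion–exclusion. Total paths: C(28, 15) = 37442160. Through P₁: C(14, 11)·C(14, 4) = 364364. Through P₂: C(23, 12)·C(5, 3) = 13520780. Since P₁ is strictly southwest of P₂, a monotone path through both must visit P₁ then P₂; paths through both = C(14, 11)·C(9, 1)·C(5, 3) = 32760. Avoid both = 37442160 − 364364 − 13520780 + 32760 = 23589776.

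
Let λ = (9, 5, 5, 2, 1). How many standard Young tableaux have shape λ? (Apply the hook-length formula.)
# SYT of shape (9, 5, 5, 2, 1) = 895356000

Hook-length formula: f^λ = n! / Π hook(c), product over all cells c of the Young diagram. For λ = (9, 5, 5, 2, 1), n = 22 boxes. Hook lengths by row (left-to-right, top-to-bottom): [13, 11, 9, 8, 7, 4, 3, 2, 1]; [8, 6, 4, 3, 2]; [7, 5, 3, 2, 1]; [3, 1]; [1]. Product of hooks = 1255367393280. So f^λ = 22! / 1255367393280 = 1124000727777607680000 / 1255367393280 = 895356000.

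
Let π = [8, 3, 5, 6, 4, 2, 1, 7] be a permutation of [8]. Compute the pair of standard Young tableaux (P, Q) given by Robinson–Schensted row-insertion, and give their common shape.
P = [1, 4, 6, 7] / [2] / [3] / [5] / [8];  Q = [1, 3, 4, 8] / [2] / [5] / [6] / [7];  common shape = (4, 1, 1, 1, 1)

Row-insert the values π_1, π_2, … into P one at a time, bumping the leftmost entry strictly greater than the inserted value down to the next row. The recording tableau Q records, in position (i, j), the step at which that cell was added to P.
  Insert 8 (step 1): P = [8];  Q = [1]
  Insert 3 (step 2): P = [3] / [8];  Q = [1] / [2]
  Insert 5 (step 3): P = [3, 5] / [8];  Q = [1, 3] / [2]
  Insert 6 (step 4): P = [3, 5, 6] / [8];  Q = [1, 3, 4] / [2]
  Insert 4 (step 5): P = [3, 4, 6] / [5] / [8];  Q = [1, 3, 4] / [2] / [5]
  Insert 2 (step 6): P = [2, 4, 6] / [3] / [5] / [8];  Q = [1, 3, 4] / [2] / [5] / [6]
  Insert 1 (step 7): P = [1, 4, 6] / [2] / [3] / [5] / [8];  Q = [1, 3, 4] / [2] / [5] / [6] / [7]
  Insert 7 (step 8): P = [1, 4, 6, 7] / [2] / [3] / [5] / [8];  Q = [1, 3, 4, 8] / [2] / [5] / [6] / [7]
Final shape: (4, 1, 1, 1, 1).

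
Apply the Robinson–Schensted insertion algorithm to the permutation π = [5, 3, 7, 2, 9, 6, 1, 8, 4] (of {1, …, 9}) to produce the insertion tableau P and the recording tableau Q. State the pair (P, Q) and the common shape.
P = [1, 4, 8] / [2, 6, 9] / [3, 7] / [5];  Q = [1, 3, 5] / [2, 6, 8] / [4, 9] / [7];  common shape = (3, 3, 2, 1)

Row-insert the values π_1, π_2, … into P one at a time, bumping the leftmost entry strictly greater than the inserted value down to the next row. The recording tableau Q records, in position (i, j), the step at which that cell was added to P.
  Insert 5 (step 1): P = [5];  Q = [1]
  Insert 3 (step 2): P = [3] / [5];  Q = [1] / [2]
  Insert 7 (step 3): P = [3, 7] / [5];  Q = [1, 3] / [2]
  Insert 2 (step 4): P = [2, 7] / [3] / [5];  Q = [1, 3] / [2] / [4]
  Insert 9 (step 5): P = [2, 7, 9] / [3] / [5];  Q = [1, 3, 5] / [2] / [4]
  Insert 6 (step 6): P = [2, 6, 9] / [3, 7] / [5];  Q = [1, 3, 5] / [2, 6] / [4]
  Insert 1 (step 7): P = [1, 6, 9] / [2, 7] / [3] / [5];  Q = [1, 3, 5] / [2, 6] / [4] / [7]
  Insert 8 (step 8): P = [1, 6, 8] / [2, 7, 9] / [3] / [5];  Q = [1, 3, 5] / [2, 6, 8] / [4] / [7]
  Insert 4 (step 9): P = [1, 4, 8] / [2, 6, 9] / [3, 7] / [5];  Q = [1, 3, 5] / [2, 6, 8] / [4, 9] / [7]
Final shape: (3, 3, 2, 1).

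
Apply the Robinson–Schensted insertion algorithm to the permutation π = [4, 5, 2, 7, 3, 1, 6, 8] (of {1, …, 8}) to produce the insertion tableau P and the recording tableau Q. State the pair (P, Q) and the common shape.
P = [1, 3, 6, 8] / [2, 5, 7] / [4];  Q = [1, 2, 4, 8] / [3, 5, 7] / [6];  common shape = (4, 3, 1)

Row-insert the values π_1, π_2, … into P one at a time, bumping the leftmost entry strictly greater than the inserted value down to the next row. The recording tableau Q records, in position (i, j), the step at which that cell was added to P.
  Insert 4 (step 1): P = [4];  Q = [1]
  Insert 5 (step 2): P = [4, 5];  Q = [1, 2]
  Insert 2 (step 3): P = [2, 5] / [4];  Q = [1, 2] / [3]
  Insert 7 (step 4): P = [2, 5, 7] / [4];  Q = [1, 2, 4] / [3]
  Insert 3 (step 5): P = [2, 3, 7] / [4, 5];  Q = [1, 2, 4] / [3, 5]
  Insert 1 (step 6): P = [1, 3, 7] / [2, 5] / [4];  Q = [1, 2, 4] / [3, 5] / [6]
  Insert 6 (step 7): P = [1, 3, 6] / [2, 5, 7] / [4];  Q = [1, 2, 4] / [3, 5, 7] / [6]
  Insert 8 (step 8): P = [1, 3, 6, 8] / [2, 5, 7] / [4];  Q = [1, 2, 4, 8] / [3, 5, 7] / [6]
Final shape: (4, 3, 1).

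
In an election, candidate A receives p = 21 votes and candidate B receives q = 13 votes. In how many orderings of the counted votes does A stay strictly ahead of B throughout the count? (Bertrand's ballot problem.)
Strict-lead orderings = 218349120

Total orderings of the 34 votes with 21 for A: C(34, 21) = 927983760. By the Bertrand ballot formula (Cycle Lemma / reflection principle), the number of orderings in which A is strictly ahead of B throughout is (p − q)/(p + q) · C(p + q, p) = (21 − 13)/(21 + 13) · 927983760 = 218349120.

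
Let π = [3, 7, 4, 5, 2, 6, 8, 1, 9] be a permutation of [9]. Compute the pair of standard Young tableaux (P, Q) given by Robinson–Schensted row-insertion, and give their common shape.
P = [1, 4, 5, 6, 8, 9] / [2] / [3] / [7];  Q = [1, 2, 4, 6, 7, 9] / [3] / [5] / [8];  common shape = (6, 1, 1, 1)

Row-insert the values π_1, π_2, … into P one at a time, bumping the leftmost entry strictly greater than the inserted value down to the next row. The recording tableau Q records, in position (i, j), the step at which that cell was added to P.
  Insert 3 (step 1): P = [3];  Q = [1]
  Insert 7 (step 2): P = [3, 7];  Q = [1, 2]
  Insert 4 (step 3): P = [3, 4] / [7];  Q = [1, 2] / [3]
  Insert 5 (step 4): P = [3, 4, 5] / [7];  Q = [1, 2, 4] / [3]
  Insert 2 (step 5): P = [2, 4, 5] / [3] / [7];  Q = [1, 2, 4] / [3] / [5]
  Insert 6 (step 6): P = [2, 4, 5, 6] / [3] / [7];  Q = [1, 2, 4, 6] / [3] / [5]
  Insert 8 (step 7): P = [2, 4, 5, 6, 8] / [3] / [7];  Q = [1, 2, 4, 6, 7] / [3] / [5]
  Insert 1 (step 8): P = [1, 4, 5, 6, 8] / [2] / [3] / [7];  Q = [1, 2, 4, 6, 7] / [3] / [5] / [8]
  Insert 9 (step 9): P = [1, 4, 5, 6, 8, 9] / [2] / [3] / [7];  Q = [1, 2, 4, 6, 7, 9] / [3] / [5] / [8]
Final shape: (6, 1, 1, 1).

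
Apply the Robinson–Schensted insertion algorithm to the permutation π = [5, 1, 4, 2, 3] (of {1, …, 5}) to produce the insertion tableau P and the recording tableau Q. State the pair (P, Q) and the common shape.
P = [1, 2, 3] / [4] / [5];  Q = [1, 3, 5] / [2] / [4];  common shape = (3, 1, 1)

Row-insert the values π_1, π_2, … into P one at a time, bumping the leftmost entry strictly greater than the inserted value down to the next row. The recording tableau Q records, in position (i, j), the step at which that cell was added to P.
  Insert 5 (step 1): P = [5];  Q = [1]
  Insert 1 (step 2): P = [1] / [5];  Q = [1] / [2]
  Insert 4 (step 3): P = [1, 4] / [5];  Q = [1, 3] / [2]
  Insert 2 (step 4): P = [1, 2] / [4] / [5];  Q = [1, 3] / [2] / [4]
  Insert 3 (step 5): P = [1, 2, 3] / [4] / [5];  Q = [1, 3, 5] / [2] / [4]
Final shape: (3, 1, 1).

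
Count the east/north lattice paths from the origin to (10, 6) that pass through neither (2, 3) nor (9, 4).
Number of paths = 4453

Inclusion–exclusion. Total paths: C(16, 10) = 8008. Through P₁: C(5, 2)·C(11, 8) = 1650. Through P₂: C(13, 9)·C(3, 1) = 2145. Since P₁ is strictly southwest of P₂, a monotone path through both must visit P₁ then P₂; paths through both = C(5, 2)·C(8, 7)·C(3, 1) = 240. Avoid both = 8008 − 1650 − 2145 + 240 = 4453.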